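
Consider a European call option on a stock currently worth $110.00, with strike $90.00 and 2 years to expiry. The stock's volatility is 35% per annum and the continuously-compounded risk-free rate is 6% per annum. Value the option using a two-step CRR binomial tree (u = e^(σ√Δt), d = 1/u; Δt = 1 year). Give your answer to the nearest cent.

CRR parameters: u = e^(σ√Δt) = e^(0.35·√1) = 1.4191, d = 1/u = 0.7047
Per-period rate: rΔt = 0.06·1 = 0.06, so R = e^0.06 = 1.0618
Risk-neutral probability p = (e^0.06 − 0.7047)/(1.4191 − 0.7047) = 0.3571/0.7144 = 0.4999
Terminal stock prices: S_uu = 221.5, S_ud = 110, S_dd = 54.62
Terminal payoffs (S − K): max(131.5, 0) = 131.5, max(20, 0) = 20, max(-35.38, 0) = 0
Node u (S = 156.1): V_u = e^(−0.06)·[0.4999·131.5128 + 0.5001·20.0000] = 71.3386
Node d (S = 77.52): V_d = e^(−0.06)·[0.4999·20.0000 + 0.5001·0.0000] = 9.4166
Node 0 (S = 110): V_0 = e^(−0.06)·[0.4999·71.3386 + 0.5001·9.4166] = 38.0228

$38.02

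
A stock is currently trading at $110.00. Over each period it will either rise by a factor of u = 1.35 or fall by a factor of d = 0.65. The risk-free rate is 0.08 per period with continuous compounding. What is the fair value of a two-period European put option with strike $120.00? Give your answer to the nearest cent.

$18.53

Risk-neutral probability p = (e^0.08 − 0.65)/(1.35 − 0.65) = 0.4333/0.7000 = 0.6190
Terminal stock prices: S_uu = 200.5, S_ud = 96.53, S_dd = 46.48
Terminal payoffs (K − S): max(-80.48, 0) = 0, max(23.47, 0) = 23.47, max(73.53, 0) = 73.53
Node u (S = 148.5): V_u = e^(−0.08)·[0.6190·0.0000 + 0.3810·23.4750] = 8.2567
Node d (S = 71.5): V_d = e^(−0.08)·[0.6190·23.4750 + 0.3810·73.5250] = 39.2740
Node 0 (S = 110): V_0 = e^(−0.08)·[0.6190·8.2567 + 0.3810·39.2740] = 18.5314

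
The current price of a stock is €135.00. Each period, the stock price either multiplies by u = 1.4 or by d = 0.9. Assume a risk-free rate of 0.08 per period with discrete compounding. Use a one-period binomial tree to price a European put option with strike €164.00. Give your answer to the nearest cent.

Risk-neutral probability p = (1 + 0.08 − 0.9)/(1.4 − 0.9) = 0.1800/0.5000 = 0.3600
Terminal stock prices: S_u = 189, S_d = 121.5
Terminal payoffs (K − S): max(-25, 0) = 0, max(42.5, 0) = 42.5
Node 0 (S = 135): V_0 = 1/1.08·[0.3600·0.0000 + 0.6400·42.5000] = 25.1852

€25.19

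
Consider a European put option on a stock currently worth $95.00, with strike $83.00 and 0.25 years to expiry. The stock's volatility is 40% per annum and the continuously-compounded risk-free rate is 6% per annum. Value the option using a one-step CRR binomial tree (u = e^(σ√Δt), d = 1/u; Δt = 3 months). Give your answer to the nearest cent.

$2.63

CRR parameters: u = e^(σ√Δt) = e^(0.4·√0.25) = 1.2214, d = 1/u = 0.8187
Per-period rate: rΔt = 0.06·0.25 = 0.015, so R = e^0.015 = 1.0151
Risk-neutral probability p = (e^0.015 − 0.8187)/(1.2214 − 0.8187) = 0.1964/0.4027 = 0.4877
Terminal stock prices: S_u = 116, S_d = 77.78
Terminal payoffs (K − S): max(-33.03, 0) = 0, max(5.221, 0) = 5.221
Node 0 (S = 95): V_0 = e^(−0.015)·[0.4877·0.0000 + 0.5123·5.2206] = 2.6347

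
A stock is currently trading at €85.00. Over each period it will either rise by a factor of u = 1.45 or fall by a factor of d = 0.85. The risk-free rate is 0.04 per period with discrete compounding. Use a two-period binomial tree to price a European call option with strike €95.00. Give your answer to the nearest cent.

Risk-neutral probability p = (1 + 0.04 − 0.85)/(1.45 − 0.85) = 0.1900/0.6000 = 0.3167
Terminal stock prices: S_uu = 178.7, S_ud = 104.8, S_dd = 61.41
Terminal payoffs (S − K): max(83.71, 0) = 83.71, max(9.763, 0) = 9.763, max(-33.59, 0) = 0
Node u (S = 123.2): V_u = 1/1.04·[0.3167·83.7125 + 0.6833·9.7625] = 31.9038
Node d (S = 72.25): V_d = 1/1.04·[0.3167·9.7625 + 0.6833·0.0000] = 2.9726
Node 0 (S = 85): V_0 = 1/1.04·[0.3167·31.9038 + 0.6833·2.9726] = 11.6674

€11.67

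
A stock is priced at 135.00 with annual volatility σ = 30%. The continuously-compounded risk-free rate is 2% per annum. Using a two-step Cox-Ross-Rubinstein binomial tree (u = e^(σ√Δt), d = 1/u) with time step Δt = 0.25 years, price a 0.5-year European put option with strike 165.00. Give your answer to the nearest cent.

CRR parameters: u = e^(σ√Δt) = e^(0.3·√0.25) = 1.1618, d = 1/u = 0.8607
Per-period rate: rΔt = 0.02·0.25 = 0.005, so R = e^0.005 = 1.0050
Risk-neutral probability p = (e^0.005 − 0.8607)/(1.1618 − 0.8607) = 0.1443/0.3011 = 0.4792
Terminal stock prices: S_uu = 182.2, S_ud = 135, S_dd = 100
Terminal payoffs (K − S): max(-17.23, 0) = 0, max(30, 0) = 30, max(64.99, 0) = 64.99
Node u (S = 156.8): V_u = e^(−0.005)·[0.4792·0.0000 + 0.5208·30.0000] = 15.5456
Node d (S = 116.2): V_d = e^(−0.005)·[0.4792·30.0000 + 0.5208·64.9895] = 47.9815
Node 0 (S = 135): V_0 = e^(−0.005)·[0.4792·15.5456 + 0.5208·47.9815] = 32.2759

32.28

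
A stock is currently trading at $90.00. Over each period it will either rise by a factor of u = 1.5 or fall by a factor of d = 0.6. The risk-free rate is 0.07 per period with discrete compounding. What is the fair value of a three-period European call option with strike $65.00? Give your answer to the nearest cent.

Risk-neutral probability p = (1 + 0.07 − 0.6)/(1.5 − 0.6) = 0.4700/0.9000 = 0.5222
Terminal stock prices: S_uuu = 303.8, S_uud = 121.5, S_udd = 48.6, S_ddd = 19.44
Terminal payoffs (S − K): max(238.8, 0) = 238.8, max(56.5, 0) = 56.5, max(-16.4, 0) = 0, max(-45.56, 0) = 0
Node uu (S = 202.5): V_uu = 1/1.07·[0.5222·238.7500 + 0.4778·56.5000] = 141.7523
Node ud (S = 81): V_ud = 1/1.07·[0.5222·56.5000 + 0.4778·0.0000] = 27.5753
Node dd (S = 32.4): V_dd = 1/1.07·[0.5222·0.0000 + 0.4778·0.0000] = 0.0000
Node u (S = 135): V_u = 1/1.07·[0.5222·141.7523 + 0.4778·27.5753] = 81.4963
Node d (S = 54): V_d = 1/1.07·[0.5222·27.5753 + 0.4778·0.0000] = 13.4583
Node 0 (S = 90): V_0 = 1/1.07·[0.5222·81.4963 + 0.4778·13.4583] = 45.7844

$45.78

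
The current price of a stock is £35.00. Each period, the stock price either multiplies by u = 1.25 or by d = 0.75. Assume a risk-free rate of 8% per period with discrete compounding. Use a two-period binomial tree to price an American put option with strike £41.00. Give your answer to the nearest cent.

£6.22

Risk-neutral probability p = (1 + 0.08 − 0.75)/(1.25 − 0.75) = 0.3300/0.5000 = 0.6600
Terminal stock prices: S_uu = 54.69, S_ud = 32.81, S_dd = 19.69
Terminal payoffs (K − S): max(-13.69, 0) = 0, max(8.188, 0) = 8.188, max(21.31, 0) = 21.31
Node u (S = 43.75): continuation = 1/1.08·[0.6600·0.0000 + 0.3400·8.1875] = 2.5775; exercise value = 0.0000 ≤ continuation, so V_u = 2.5775
Node d (S = 26.25): continuation = 1/1.08·[0.6600·8.1875 + 0.3400·21.3125] = 11.7130; exercise value = 14.7500 > continuation, so V_d = 14.7500 (exercise)
Node 0 (S = 35): continuation = 1/1.08·[0.6600·2.5775 + 0.3400·14.7500] = 6.2187; exercise value = 6.0000 ≤ continuation, so V_0 = 6.2187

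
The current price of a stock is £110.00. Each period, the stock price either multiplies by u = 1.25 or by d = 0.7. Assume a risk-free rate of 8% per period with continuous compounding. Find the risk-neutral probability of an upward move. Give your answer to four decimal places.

p = 0.6969

Risk-neutral probability p = (e^0.08 − 0.7)/(1.25 − 0.7) = 0.3833/0.5500 = 0.6969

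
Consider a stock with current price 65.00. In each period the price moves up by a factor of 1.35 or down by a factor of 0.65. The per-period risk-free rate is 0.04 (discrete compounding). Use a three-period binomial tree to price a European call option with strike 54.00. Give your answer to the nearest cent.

Risk-neutral probability p = (1 + 0.04 − 0.65)/(1.35 − 0.65) = 0.3900/0.7000 = 0.5571
Terminal stock prices: S_uuu = 159.9, S_uud = 77, S_udd = 37.07, S_ddd = 17.85
Terminal payoffs (S − K): max(105.9, 0) = 105.9, max(23, 0) = 23, max(-16.93, 0) = 0, max(-36.15, 0) = 0
Node uu (S = 118.5): V_uu = 1/1.04·[0.5571·105.9244 + 0.4429·23.0006] = 66.5394
Node ud (S = 57.04): V_ud = 1/1.04·[0.5571·23.0006 + 0.4429·0.0000] = 12.3218
Node dd (S = 27.46): V_dd = 1/1.04·[0.5571·0.0000 + 0.4429·0.0000] = 0.0000
Node u (S = 87.75): V_u = 1/1.04·[0.5571·66.5394 + 0.4429·12.3218] = 40.8930
Node d (S = 42.25): V_d = 1/1.04·[0.5571·12.3218 + 0.4429·0.0000] = 6.6009
Node 0 (S = 65): V_0 = 1/1.04·[0.5571·40.8930 + 0.4429·6.6009] = 24.7178

24.72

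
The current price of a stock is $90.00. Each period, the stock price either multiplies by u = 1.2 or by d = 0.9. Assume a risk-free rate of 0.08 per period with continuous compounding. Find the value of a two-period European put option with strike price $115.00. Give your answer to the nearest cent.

$12.64

Risk-neutral probability p = (e^0.08 − 0.9)/(1.2 − 0.9) = 0.1833/0.3000 = 0.6110
Terminal stock prices: S_uu = 129.6, S_ud = 97.2, S_dd = 72.9
Terminal payoffs (K − S): max(-14.6, 0) = 0, max(17.8, 0) = 17.8, max(42.1, 0) = 42.1
Node u (S = 108): V_u = e^(−0.08)·[0.6110·0.0000 + 0.3890·17.8000] = 6.3926
Node d (S = 81): V_d = e^(−0.08)·[0.6110·17.8000 + 0.3890·42.1000] = 25.1584
Node 0 (S = 90): V_0 = e^(−0.08)·[0.6110·6.3926 + 0.3890·25.1584] = 12.6405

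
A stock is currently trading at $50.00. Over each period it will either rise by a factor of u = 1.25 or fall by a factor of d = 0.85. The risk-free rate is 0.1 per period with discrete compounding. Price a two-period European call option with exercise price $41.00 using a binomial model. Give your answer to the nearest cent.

Risk-neutral probability p = (1 + 0.1 − 0.85)/(1.25 − 0.85) = 0.2500/0.4000 = 0.6250
Terminal stock prices: S_uu = 78.12, S_ud = 53.12, S_dd = 36.12
Terminal payoffs (S − K): max(37.12, 0) = 37.12, max(12.12, 0) = 12.12, max(-4.875, 0) = 0
Node u (S = 62.5): V_u = 1/1.1·[0.6250·37.1250 + 0.3750·12.1250] = 25.2273
Node d (S = 42.5): V_d = 1/1.1·[0.6250·12.1250 + 0.3750·0.0000] = 6.8892
Node 0 (S = 50): V_0 = 1/1.1·[0.6250·25.2273 + 0.3750·6.8892] = 16.6823

$16.68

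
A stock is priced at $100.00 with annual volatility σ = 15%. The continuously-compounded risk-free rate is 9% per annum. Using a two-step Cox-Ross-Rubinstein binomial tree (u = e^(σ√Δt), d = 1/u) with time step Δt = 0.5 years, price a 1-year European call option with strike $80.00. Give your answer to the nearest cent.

CRR parameters: u = e^(σ√Δt) = e^(0.15·√0.5) = 1.1119, d = 1/u = 0.8994
Per-period rate: rΔt = 0.09·0.5 = 0.045, so R = e^0.045 = 1.0460
Risk-neutral probability p = (e^0.045 − 0.8994)/(1.1119 − 0.8994) = 0.1467/0.2125 = 0.6901
Terminal stock prices: S_uu = 123.6, S_ud = 100, S_dd = 80.89
Terminal payoffs (S − K): max(43.63, 0) = 43.63, max(20, 0) = 20, max(0.8858, 0) = 0.8858
Node u (S = 111.2): V_u = e^(−0.045)·[0.6901·43.6311 + 0.3099·20.0000] = 34.7097
Node d (S = 89.94): V_d = e^(−0.045)·[0.6901·20.0000 + 0.3099·0.8858] = 13.4567
Node 0 (S = 100): V_0 = e^(−0.045)·[0.6901·34.7097 + 0.3099·13.4567] = 26.8855

$26.89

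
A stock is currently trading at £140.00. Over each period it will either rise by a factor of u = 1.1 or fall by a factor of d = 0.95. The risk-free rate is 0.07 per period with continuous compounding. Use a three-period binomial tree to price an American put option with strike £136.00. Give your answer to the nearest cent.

£0.51

Risk-neutral probability p = (e^0.07 − 0.95)/(1.1 − 0.95) = 0.1225/0.1500 = 0.8167
Terminal stock prices: S_uuu = 186.3, S_uud = 160.9, S_udd = 139, S_ddd = 120
Terminal payoffs (K − S): max(-50.34, 0) = 0, max(-24.93, 0) = 0, max(-2.985, 0) = 0, max(15.97, 0) = 15.97
Node uu (S = 169.4): continuation = e^(−0.07)·[0.8167·0.0000 + 0.1833·0.0000] = 0.0000; exercise value = 0.0000 ≤ continuation, so V_uu = 0.0000
Node ud (S = 146.3): continuation = e^(−0.07)·[0.8167·0.0000 + 0.1833·0.0000] = 0.0000; exercise value = 0.0000 ≤ continuation, so V_ud = 0.0000
Node dd (S = 126.3): continuation = e^(−0.07)·[0.8167·0.0000 + 0.1833·15.9675] = 2.7287; exercise value = 9.6500 > continuation, so V_dd = 9.6500 (exercise)
Node u (S = 154): continuation = e^(−0.07)·[0.8167·0.0000 + 0.1833·0.0000] = 0.0000; exercise value = 0.0000 ≤ continuation, so V_u = 0.0000
Node d (S = 133): continuation = e^(−0.07)·[0.8167·0.0000 + 0.1833·9.6500] = 1.6491; exercise value = 3.0000 > continuation, so V_d = 3.0000 (exercise)
Node 0 (S = 140): continuation = e^(−0.07)·[0.8167·0.0000 + 0.1833·3.0000] = 0.5127; exercise value = 0.0000 ≤ continuation, so V_0 = 0.5127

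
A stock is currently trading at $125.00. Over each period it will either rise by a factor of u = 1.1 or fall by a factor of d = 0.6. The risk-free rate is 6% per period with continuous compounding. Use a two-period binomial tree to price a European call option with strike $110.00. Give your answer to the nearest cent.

Risk-neutral probability p = (e^0.06 − 0.6)/(1.1 − 0.6) = 0.4618/0.5000 = 0.9237
Terminal stock prices: S_uu = 151.3, S_ud = 82.5, S_dd = 45
Terminal payoffs (S − K): max(41.25, 0) = 41.25, max(-27.5, 0) = 0, max(-65, 0) = 0
Node u (S = 137.5): V_u = e^(−0.06)·[0.9237·41.2500 + 0.0763·0.0000] = 35.8827
Node d (S = 75): V_d = e^(−0.06)·[0.9237·0.0000 + 0.0763·0.0000] = 0.0000
Node 0 (S = 125): V_0 = e^(−0.06)·[0.9237·35.8827 + 0.0763·0.0000] = 31.2137

$31.21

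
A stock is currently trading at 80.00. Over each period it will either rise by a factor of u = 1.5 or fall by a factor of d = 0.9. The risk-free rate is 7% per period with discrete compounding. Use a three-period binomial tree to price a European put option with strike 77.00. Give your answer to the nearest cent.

5.61

Risk-neutral probability p = (1 + 0.07 − 0.9)/(1.5 − 0.9) = 0.1700/0.6000 = 0.2833
Terminal stock prices: S_uuu = 270, S_uud = 162, S_udd = 97.2, S_ddd = 58.32
Terminal payoffs (K − S): max(-193, 0) = 0, max(-85, 0) = 0, max(-20.2, 0) = 0, max(18.68, 0) = 18.68
Node uu (S = 180): V_uu = 1/1.07·[0.2833·0.0000 + 0.7167·0.0000] = 0.0000
Node ud (S = 108): V_ud = 1/1.07·[0.2833·0.0000 + 0.7167·0.0000] = 0.0000
Node dd (S = 64.8): V_dd = 1/1.07·[0.2833·0.0000 + 0.7167·18.6800] = 12.5115
Node u (S = 120): V_u = 1/1.07·[0.2833·0.0000 + 0.7167·0.0000] = 0.0000
Node d (S = 72): V_d = 1/1.07·[0.2833·0.0000 + 0.7167·12.5115] = 8.3800
Node 0 (S = 80): V_0 = 1/1.07·[0.2833·0.0000 + 0.7167·8.3800] = 5.6128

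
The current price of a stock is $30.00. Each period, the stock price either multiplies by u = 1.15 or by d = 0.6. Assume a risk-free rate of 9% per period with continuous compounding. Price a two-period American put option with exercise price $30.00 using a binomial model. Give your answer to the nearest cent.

Risk-neutral probability p = (e^0.09 − 0.6)/(1.15 − 0.6) = 0.4942/0.5500 = 0.8985
Terminal stock prices: S_uu = 39.67, S_ud = 20.7, S_dd = 10.8
Terminal payoffs (K − S): max(-9.675, 0) = 0, max(9.3, 0) = 9.3, max(19.2, 0) = 19.2
Node u (S = 34.5): continuation = e^(−0.09)·[0.8985·0.0000 + 0.1015·9.3000] = 0.8627; exercise value = 0.0000 ≤ continuation, so V_u = 0.8627
Node d (S = 18): continuation = e^(−0.09)·[0.8985·9.3000 + 0.1015·19.2000] = 9.4179; exercise value = 12.0000 > continuation, so V_d = 12.0000 (exercise)
Node 0 (S = 30): continuation = e^(−0.09)·[0.8985·0.8627 + 0.1015·12.0000] = 1.8216; exercise value = 0.0000 ≤ continuation, so V_0 = 1.8216

$1.82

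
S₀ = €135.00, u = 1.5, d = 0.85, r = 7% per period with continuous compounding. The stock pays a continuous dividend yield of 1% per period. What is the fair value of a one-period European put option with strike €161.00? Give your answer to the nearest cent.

Per-period risk-free factor R = e^0.07 = 1.0725; dividend-adjusted growth = e^(0.07−0.01) = 1.0618.
Risk-neutral probability p = (1.0618 − 0.85)/(1.5 − 0.85) = 0.2118/0.6500 = 0.3259
Terminal stock prices: S_u = 202.5, S_d = 114.8
Terminal payoffs (K − S): max(-41.5, 0) = 0, max(46.25, 0) = 46.25
Node 0 (S = 135): V_0 = e^(−0.07)·[0.3259·0.0000 + 0.6741·46.2500] = 29.0693

€29.07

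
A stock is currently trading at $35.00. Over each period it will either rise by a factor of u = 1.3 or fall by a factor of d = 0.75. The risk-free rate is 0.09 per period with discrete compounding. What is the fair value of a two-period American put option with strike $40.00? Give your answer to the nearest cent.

Risk-neutral probability p = (1 + 0.09 − 0.75)/(1.3 − 0.75) = 0.3400/0.5500 = 0.6182
Terminal stock prices: S_uu = 59.15, S_ud = 34.12, S_dd = 19.69
Terminal payoffs (K − S): max(-19.15, 0) = 0, max(5.875, 0) = 5.875, max(20.31, 0) = 20.31
Node u (S = 45.5): continuation = 1/1.09·[0.6182·0.0000 + 0.3818·5.8750] = 2.0580; exercise value = 0.0000 ≤ continuation, so V_u = 2.0580
Node d (S = 26.25): continuation = 1/1.09·[0.6182·5.8750 + 0.3818·20.3125] = 10.4472; exercise value = 13.7500 > continuation, so V_d = 13.7500 (exercise)
Node 0 (S = 35): continuation = 1/1.09·[0.6182·2.0580 + 0.3818·13.7500] = 5.9837; exercise value = 5.0000 ≤ continuation, so V_0 = 5.9837

$5.98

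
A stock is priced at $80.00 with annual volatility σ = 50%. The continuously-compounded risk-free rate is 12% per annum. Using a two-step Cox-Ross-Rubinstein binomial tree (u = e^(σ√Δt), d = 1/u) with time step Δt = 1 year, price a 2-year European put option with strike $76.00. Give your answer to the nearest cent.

$9.16

CRR parameters: u = e^(σ√Δt) = e^(0.5·√1) = 1.6487, d = 1/u = 0.6065
Per-period rate: rΔt = 0.12·1 = 0.12, so R = e^0.12 = 1.1275
Risk-neutral probability p = (e^0.12 − 0.6065)/(1.6487 − 0.6065) = 0.5210/1.0422 = 0.4999
Terminal stock prices: S_uu = 217.5, S_ud = 80, S_dd = 29.43
Terminal payoffs (K − S): max(-141.5, 0) = 0, max(-4, 0) = 0, max(46.57, 0) = 46.57
Node u (S = 131.9): V_u = e^(−0.12)·[0.4999·0.0000 + 0.5001·0.0000] = 0.0000
Node d (S = 48.52): V_d = e^(−0.12)·[0.4999·0.0000 + 0.5001·46.5696] = 20.6569
Node 0 (S = 80): V_0 = e^(−0.12)·[0.4999·0.0000 + 0.5001·20.6569] = 9.1628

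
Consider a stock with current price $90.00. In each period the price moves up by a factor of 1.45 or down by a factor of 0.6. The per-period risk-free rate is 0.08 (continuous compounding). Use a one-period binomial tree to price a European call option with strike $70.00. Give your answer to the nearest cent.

$31.75

Risk-neutral probability p = (e^0.08 − 0.6)/(1.45 − 0.6) = 0.4833/0.8500 = 0.5686
Terminal stock prices: S_u = 130.5, S_d = 54
Terminal payoffs (S − K): max(60.5, 0) = 60.5, max(-16, 0) = 0
Node 0 (S = 90): V_0 = e^(−0.08)·[0.5686·60.5000 + 0.4314·0.0000] = 31.7540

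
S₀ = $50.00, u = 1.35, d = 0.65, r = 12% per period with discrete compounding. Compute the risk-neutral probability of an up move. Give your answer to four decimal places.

Risk-neutral probability p = (1 + 0.12 − 0.65)/(1.35 − 0.65) = 0.4700/0.7000 = 0.6714

p = 0.6714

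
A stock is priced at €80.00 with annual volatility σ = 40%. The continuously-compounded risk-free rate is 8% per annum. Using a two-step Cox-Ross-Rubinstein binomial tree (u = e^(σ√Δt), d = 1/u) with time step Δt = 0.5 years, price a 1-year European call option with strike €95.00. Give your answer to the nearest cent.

€10.62

CRR parameters: u = e^(σ√Δt) = e^(0.4·√0.5) = 1.3269, d = 1/u = 0.7536
Per-period rate: rΔt = 0.08·0.5 = 0.04, so R = e^0.04 = 1.0408
Risk-neutral probability p = (e^0.04 − 0.7536)/(1.3269 − 0.7536) = 0.2872/0.5733 = 0.5009
Terminal stock prices: S_uu = 140.9, S_ud = 80, S_dd = 45.44
Terminal payoffs (S − K): max(45.85, 0) = 45.85, max(-15, 0) = 0, max(-49.56, 0) = 0
Node u (S = 106.2): V_u = e^(−0.04)·[0.5009·45.8523 + 0.4991·0.0000] = 22.0690
Node d (S = 60.29): V_d = e^(−0.04)·[0.5009·0.0000 + 0.4991·0.0000] = 0.0000
Node 0 (S = 80): V_0 = e^(−0.04)·[0.5009·22.0690 + 0.4991·0.0000] = 10.6219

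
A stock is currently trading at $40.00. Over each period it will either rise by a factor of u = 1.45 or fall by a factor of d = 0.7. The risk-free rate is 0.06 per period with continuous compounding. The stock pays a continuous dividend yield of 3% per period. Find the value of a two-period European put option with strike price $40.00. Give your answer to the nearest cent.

$5.66

Per-period risk-free factor R = e^0.06 = 1.0618; dividend-adjusted growth = e^(0.06−0.03) = 1.0305.
Risk-neutral probability p = (1.0305 − 0.7)/(1.45 − 0.7) = 0.3305/0.7500 = 0.4406
Terminal stock prices: S_uu = 84.1, S_ud = 40.6, S_dd = 19.6
Terminal payoffs (K − S): max(-44.1, 0) = 0, max(-0.6, 0) = 0, max(20.4, 0) = 20.4
Node u (S = 58): V_u = e^(−0.06)·[0.4406·0.0000 + 0.5594·0.0000] = 0.0000
Node d (S = 28): V_d = e^(−0.06)·[0.4406·0.0000 + 0.5594·20.4000] = 10.7471
Node 0 (S = 40): V_0 = e^(−0.06)·[0.4406·0.0000 + 0.5594·10.7471] = 5.6617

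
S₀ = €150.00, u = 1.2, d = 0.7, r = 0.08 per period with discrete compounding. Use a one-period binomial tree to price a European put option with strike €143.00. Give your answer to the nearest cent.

Risk-neutral probability p = (1 + 0.08 − 0.7)/(1.2 − 0.7) = 0.3800/0.5000 = 0.7600
Terminal stock prices: S_u = 180, S_d = 105
Terminal payoffs (K − S): max(-37, 0) = 0, max(38, 0) = 38
Node 0 (S = 150): V_0 = 1/1.08·[0.7600·0.0000 + 0.2400·38.0000] = 8.4444

€8.44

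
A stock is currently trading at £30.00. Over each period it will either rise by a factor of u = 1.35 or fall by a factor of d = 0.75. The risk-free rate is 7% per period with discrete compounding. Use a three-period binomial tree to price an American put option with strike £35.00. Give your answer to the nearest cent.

Risk-neutral probability p = (1 + 0.07 − 0.75)/(1.35 − 0.75) = 0.3200/0.6000 = 0.5333
Terminal stock prices: S_uuu = 73.81, S_uud = 41.01, S_udd = 22.78, S_ddd = 12.66
Terminal payoffs (K − S): max(-38.81, 0) = 0, max(-6.006, 0) = 0, max(12.22, 0) = 12.22, max(22.34, 0) = 22.34
Node uu (S = 54.68): continuation = 1/1.07·[0.5333·0.0000 + 0.4667·0.0000] = 0.0000; exercise value = 0.0000 ≤ continuation, so V_uu = 0.0000
Node ud (S = 30.38): continuation = 1/1.07·[0.5333·0.0000 + 0.4667·12.2188] = 5.3290; exercise value = 4.6250 ≤ continuation, so V_ud = 5.3290
Node dd (S = 16.88): continuation = 1/1.07·[0.5333·12.2188 + 0.4667·22.3438] = 15.8353; exercise value = 18.1250 > continuation, so V_dd = 18.1250 (exercise)
Node u (S = 40.5): continuation = 1/1.07·[0.5333·0.0000 + 0.4667·5.3290] = 2.3242; exercise value = 0.0000 ≤ continuation, so V_u = 2.3242
Node d (S = 22.5): continuation = 1/1.07·[0.5333·5.3290 + 0.4667·18.1250] = 10.5612; exercise value = 12.5000 > continuation, so V_d = 12.5000 (exercise)
Node 0 (S = 30): continuation = 1/1.07·[0.5333·2.3242 + 0.4667·12.5000] = 6.6102; exercise value = 5.0000 ≤ continuation, so V_0 = 6.6102

£6.61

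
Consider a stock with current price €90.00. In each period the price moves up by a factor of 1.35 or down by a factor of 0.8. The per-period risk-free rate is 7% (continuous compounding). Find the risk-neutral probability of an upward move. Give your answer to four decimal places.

Risk-neutral probability p = (e^0.07 − 0.8)/(1.35 − 0.8) = 0.2725/0.5500 = 0.4955

p = 0.4955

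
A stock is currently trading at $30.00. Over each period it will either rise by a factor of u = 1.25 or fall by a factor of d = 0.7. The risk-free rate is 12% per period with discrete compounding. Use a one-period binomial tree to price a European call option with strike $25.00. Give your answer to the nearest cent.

$8.52

Risk-neutral probability p = (1 + 0.12 − 0.7)/(1.25 − 0.7) = 0.4200/0.5500 = 0.7636
Terminal stock prices: S_u = 37.5, S_d = 21
Terminal payoffs (S − K): max(12.5, 0) = 12.5, max(-4, 0) = 0
Node 0 (S = 30): V_0 = 1/1.12·[0.7636·12.5000 + 0.2364·0.0000] = 8.5227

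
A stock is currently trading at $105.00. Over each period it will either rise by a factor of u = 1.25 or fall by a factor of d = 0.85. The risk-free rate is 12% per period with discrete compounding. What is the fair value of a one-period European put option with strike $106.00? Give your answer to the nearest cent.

$4.86

Risk-neutral probability p = (1 + 0.12 − 0.85)/(1.25 − 0.85) = 0.2700/0.4000 = 0.6750
Terminal stock prices: S_u = 131.2, S_d = 89.25
Terminal payoffs (K − S): max(-25.25, 0) = 0, max(16.75, 0) = 16.75
Node 0 (S = 105): V_0 = 1/1.12·[0.6750·0.0000 + 0.3250·16.7500] = 4.8605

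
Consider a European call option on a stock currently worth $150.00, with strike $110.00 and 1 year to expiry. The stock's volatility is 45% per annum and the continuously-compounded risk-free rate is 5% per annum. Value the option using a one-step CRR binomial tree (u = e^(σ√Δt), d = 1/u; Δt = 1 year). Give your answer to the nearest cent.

CRR parameters: u = e^(σ√Δt) = e^(0.45·√1) = 1.5683, d = 1/u = 0.6376
Per-period rate: rΔt = 0.05·1 = 0.05, so R = e^0.05 = 1.0513
Risk-neutral probability p = (e^0.05 − 0.6376)/(1.5683 − 0.6376) = 0.4136/0.9307 = 0.4445
Terminal stock prices: S_u = 235.2, S_d = 95.64
Terminal payoffs (S − K): max(125.2, 0) = 125.2, max(-14.36, 0) = 0
Node 0 (S = 150): V_0 = e^(−0.05)·[0.4445·125.2468 + 0.5555·0.0000] = 52.9511

$52.95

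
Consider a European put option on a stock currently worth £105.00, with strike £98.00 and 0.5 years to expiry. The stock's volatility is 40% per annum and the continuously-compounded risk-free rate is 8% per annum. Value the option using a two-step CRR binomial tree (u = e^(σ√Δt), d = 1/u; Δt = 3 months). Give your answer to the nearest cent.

CRR parameters: u = e^(σ√Δt) = e^(0.4·√0.25) = 1.2214, d = 1/u = 0.8187
Per-period rate: rΔt = 0.08·0.25 = 0.02, so R = e^0.02 = 1.0202
Risk-neutral probability p = (e^0.02 − 0.8187)/(1.2214 − 0.8187) = 0.2015/0.4027 = 0.5003
Terminal stock prices: S_uu = 156.6, S_ud = 105, S_dd = 70.38
Terminal payoffs (K − S): max(-58.64, 0) = 0, max(-7, 0) = 0, max(27.62, 0) = 27.62
Node u (S = 128.2): V_u = e^(−0.02)·[0.5003·0.0000 + 0.4997·0.0000] = 0.0000
Node d (S = 85.97): V_d = e^(−0.02)·[0.5003·0.0000 + 0.4997·27.6164] = 13.5257
Node 0 (S = 105): V_0 = e^(−0.02)·[0.5003·0.0000 + 0.4997·13.5257] = 6.6245

£6.62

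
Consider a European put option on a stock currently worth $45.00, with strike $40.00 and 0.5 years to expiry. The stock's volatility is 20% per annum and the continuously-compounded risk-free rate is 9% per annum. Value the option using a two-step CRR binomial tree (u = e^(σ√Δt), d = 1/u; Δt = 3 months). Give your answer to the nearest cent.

$0.51

CRR parameters: u = e^(σ√Δt) = e^(0.2·√0.25) = 1.1052, d = 1/u = 0.9048
Per-period rate: rΔt = 0.09·0.25 = 0.0225, so R = e^0.0225 = 1.0228
Risk-neutral probability p = (e^0.0225 − 0.9048)/(1.1052 − 0.9048) = 0.1179/0.2003 = 0.5886
Terminal stock prices: S_uu = 54.96, S_ud = 45, S_dd = 36.84
Terminal payoffs (K − S): max(-14.96, 0) = 0, max(-5, 0) = 0, max(3.157, 0) = 3.157
Node u (S = 49.73): V_u = e^(−0.0225)·[0.5886·0.0000 + 0.4114·0.0000] = 0.0000
Node d (S = 40.72): V_d = e^(−0.0225)·[0.5886·0.0000 + 0.4114·3.1571] = 1.2699
Node 0 (S = 45): V_0 = e^(−0.0225)·[0.5886·0.0000 + 0.4114·1.2699] = 0.5108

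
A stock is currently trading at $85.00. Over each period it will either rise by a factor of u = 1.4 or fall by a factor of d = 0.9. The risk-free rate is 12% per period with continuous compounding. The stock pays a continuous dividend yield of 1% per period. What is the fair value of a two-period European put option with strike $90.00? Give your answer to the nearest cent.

$5.36

Per-period risk-free factor R = e^0.12 = 1.1275; dividend-adjusted growth = e^(0.12−0.01) = 1.1163.
Risk-neutral probability p = (1.1163 − 0.9)/(1.4 − 0.9) = 0.2163/0.5000 = 0.4326
Terminal stock prices: S_uu = 166.6, S_ud = 107.1, S_dd = 68.85
Terminal payoffs (K − S): max(-76.6, 0) = 0, max(-17.1, 0) = 0, max(21.15, 0) = 21.15
Node u (S = 119): V_u = e^(−0.12)·[0.4326·0.0000 + 0.5674·0.0000] = 0.0000
Node d (S = 76.5): V_d = e^(−0.12)·[0.4326·0.0000 + 0.5674·21.1500] = 10.6443
Node 0 (S = 85): V_0 = e^(−0.12)·[0.4326·0.0000 + 0.5674·10.6443] = 5.3570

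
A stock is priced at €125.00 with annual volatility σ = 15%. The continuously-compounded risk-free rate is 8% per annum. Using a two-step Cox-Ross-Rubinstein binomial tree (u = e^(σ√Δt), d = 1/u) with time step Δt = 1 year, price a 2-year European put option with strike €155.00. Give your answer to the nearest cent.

€13.48

CRR parameters: u = e^(σ√Δt) = e^(0.15·√1) = 1.1618, d = 1/u = 0.8607
Per-period rate: rΔt = 0.08·1 = 0.08, so R = e^0.08 = 1.0833
Risk-neutral probability p = (e^0.08 − 0.8607)/(1.1618 − 0.8607) = 0.2226/0.3011 = 0.7392
Terminal stock prices: S_uu = 168.7, S_ud = 125, S_dd = 92.6
Terminal payoffs (K − S): max(-13.73, 0) = 0, max(30, 0) = 30, max(62.4, 0) = 62.4
Node u (S = 145.2): V_u = e^(−0.08)·[0.7392·0.0000 + 0.2608·30.0000] = 7.2237
Node d (S = 107.6): V_d = e^(−0.08)·[0.7392·30.0000 + 0.2608·62.3977] = 35.4945
Node 0 (S = 125): V_0 = e^(−0.08)·[0.7392·7.2237 + 0.2608·35.4945] = 13.4756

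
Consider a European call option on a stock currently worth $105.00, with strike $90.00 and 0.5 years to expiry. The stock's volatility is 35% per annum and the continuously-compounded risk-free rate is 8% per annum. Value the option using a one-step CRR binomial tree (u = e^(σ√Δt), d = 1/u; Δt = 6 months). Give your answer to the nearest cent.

CRR parameters: u = e^(σ√Δt) = e^(0.35·√0.5) = 1.2808, d = 1/u = 0.7808
Per-period rate: rΔt = 0.08·0.5 = 0.04, so R = e^0.04 = 1.0408
Risk-neutral probability p = (e^0.04 − 0.7808)/(1.2808 − 0.7808) = 0.2601/0.5000 = 0.5201
Terminal stock prices: S_u = 134.5, S_d = 81.98
Terminal payoffs (S − K): max(44.48, 0) = 44.48, max(-8.02, 0) = 0
Node 0 (S = 105): V_0 = e^(−0.04)·[0.5201·44.4843 + 0.4799·0.0000] = 22.2273

$22.23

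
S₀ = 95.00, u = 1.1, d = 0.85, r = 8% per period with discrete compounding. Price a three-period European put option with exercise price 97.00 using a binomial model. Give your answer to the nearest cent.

Risk-neutral probability p = (1 + 0.08 − 0.85)/(1.1 − 0.85) = 0.2300/0.2500 = 0.9200
Terminal stock prices: S_uuu = 126.4, S_uud = 97.71, S_udd = 75.5, S_ddd = 58.34
Terminal payoffs (K − S): max(-29.45, 0) = 0, max(-0.7075, 0) = 0, max(21.5, 0) = 21.5, max(38.66, 0) = 38.66
Node uu (S = 115): V_uu = 1/1.08·[0.9200·0.0000 + 0.0800·0.0000] = 0.0000
Node ud (S = 88.83): V_ud = 1/1.08·[0.9200·0.0000 + 0.0800·21.4988] = 1.5925
Node dd (S = 68.64): V_dd = 1/1.08·[0.9200·21.4988 + 0.0800·38.6581] = 21.1773
Node u (S = 104.5): V_u = 1/1.08·[0.9200·0.0000 + 0.0800·1.5925] = 0.1180
Node d (S = 80.75): V_d = 1/1.08·[0.9200·1.5925 + 0.0800·21.1773] = 2.9253
Node 0 (S = 95): V_0 = 1/1.08·[0.9200·0.1180 + 0.0800·2.9253] = 0.3172

0.32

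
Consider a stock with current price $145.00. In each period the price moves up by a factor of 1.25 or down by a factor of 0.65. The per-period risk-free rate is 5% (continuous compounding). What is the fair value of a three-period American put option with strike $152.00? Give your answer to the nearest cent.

$25.65

Risk-neutral probability p = (e^0.05 − 0.65)/(1.25 − 0.65) = 0.4013/0.6000 = 0.6688
Terminal stock prices: S_uuu = 283.2, S_uud = 147.3, S_udd = 76.58, S_ddd = 39.82
Terminal payoffs (K − S): max(-131.2, 0) = 0, max(4.734, 0) = 4.734, max(75.42, 0) = 75.42, max(112.2, 0) = 112.2
Node uu (S = 226.6): continuation = e^(−0.05)·[0.6688·0.0000 + 0.3312·4.7344] = 1.4916; exercise value = 0.0000 ≤ continuation, so V_uu = 1.4916
Node ud (S = 117.8): continuation = e^(−0.05)·[0.6688·4.7344 + 0.3312·75.4219] = 26.7744; exercise value = 34.1875 > continuation, so V_ud = 34.1875 (exercise)
Node dd (S = 61.26): continuation = e^(−0.05)·[0.6688·75.4219 + 0.3312·112.1794] = 83.3244; exercise value = 90.7375 > continuation, so V_dd = 90.7375 (exercise)
Node u (S = 181.2): continuation = e^(−0.05)·[0.6688·1.4916 + 0.3312·34.1875] = 11.7201; exercise value = 0.0000 ≤ continuation, so V_u = 11.7201
Node d (S = 94.25): continuation = e^(−0.05)·[0.6688·34.1875 + 0.3312·90.7375] = 50.3369; exercise value = 57.7500 > continuation, so V_d = 57.7500 (exercise)
Node 0 (S = 145): continuation = e^(−0.05)·[0.6688·11.7201 + 0.3312·57.7500] = 25.6507; exercise value = 7.0000 ≤ continuation, so V_0 = 25.6507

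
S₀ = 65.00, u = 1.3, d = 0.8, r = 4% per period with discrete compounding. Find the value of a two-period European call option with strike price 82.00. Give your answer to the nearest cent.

5.93

Risk-neutral probability p = (1 + 0.04 − 0.8)/(1.3 − 0.8) = 0.2400/0.5000 = 0.4800
Terminal stock prices: S_uu = 109.9, S_ud = 67.6, S_dd = 41.6
Terminal payoffs (S − K): max(27.85, 0) = 27.85, max(-14.4, 0) = 0, max(-40.4, 0) = 0
Node u (S = 84.5): V_u = 1/1.04·[0.4800·27.8500 + 0.5200·0.0000] = 12.8538
Node d (S = 52): V_d = 1/1.04·[0.4800·0.0000 + 0.5200·0.0000] = 0.0000
Node 0 (S = 65): V_0 = 1/1.04·[0.4800·12.8538 + 0.5200·0.0000] = 5.9325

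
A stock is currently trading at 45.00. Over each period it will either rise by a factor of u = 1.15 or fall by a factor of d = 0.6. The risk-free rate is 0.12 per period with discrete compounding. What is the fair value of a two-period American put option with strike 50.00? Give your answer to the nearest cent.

5.00

Risk-neutral probability p = (1 + 0.12 − 0.6)/(1.15 − 0.6) = 0.5200/0.5500 = 0.9455
Terminal stock prices: S_uu = 59.51, S_ud = 31.05, S_dd = 16.2
Terminal payoffs (K − S): max(-9.512, 0) = 0, max(18.95, 0) = 18.95, max(33.8, 0) = 33.8
Node u (S = 51.75): continuation = 1/1.12·[0.9455·0.0000 + 0.0545·18.9500] = 0.9229; exercise value = 0.0000 ≤ continuation, so V_u = 0.9229
Node d (S = 27): continuation = 1/1.12·[0.9455·18.9500 + 0.0545·33.8000] = 17.6429; exercise value = 23.0000 > continuation, so V_d = 23.0000 (exercise)
Node 0 (S = 45): continuation = 1/1.12·[0.9455·0.9229 + 0.0545·23.0000] = 1.8992; exercise value = 5.0000 > continuation, so V_0 = 5.0000 (exercise)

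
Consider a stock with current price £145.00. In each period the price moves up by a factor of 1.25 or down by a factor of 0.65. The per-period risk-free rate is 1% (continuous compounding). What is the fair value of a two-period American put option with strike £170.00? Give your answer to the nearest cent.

Risk-neutral probability p = (e^0.01 − 0.65)/(1.25 − 0.65) = 0.3601/0.6000 = 0.6001
Terminal stock prices: S_uu = 226.6, S_ud = 117.8, S_dd = 61.26
Terminal payoffs (K − S): max(-56.56, 0) = 0, max(52.19, 0) = 52.19, max(108.7, 0) = 108.7
Node u (S = 181.2): continuation = e^(−0.01)·[0.6001·0.0000 + 0.3999·52.1875] = 20.6630; exercise value = 0.0000 ≤ continuation, so V_u = 20.6630
Node d (S = 94.25): continuation = e^(−0.01)·[0.6001·52.1875 + 0.3999·108.7375] = 74.0585; exercise value = 75.7500 > continuation, so V_d = 75.7500 (exercise)
Node 0 (S = 145): continuation = e^(−0.01)·[0.6001·20.6630 + 0.3999·75.7500] = 42.2684; exercise value = 25.0000 ≤ continuation, so V_0 = 42.2684

£42.27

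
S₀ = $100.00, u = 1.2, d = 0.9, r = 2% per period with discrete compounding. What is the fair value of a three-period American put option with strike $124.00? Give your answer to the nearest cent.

$24.00

Risk-neutral probability p = (1 + 0.02 − 0.9)/(1.2 − 0.9) = 0.1200/0.3000 = 0.4000
Terminal stock prices: S_uuu = 172.8, S_uud = 129.6, S_udd = 97.2, S_ddd = 72.9
Terminal payoffs (K − S): max(-48.8, 0) = 0, max(-5.6, 0) = 0, max(26.8, 0) = 26.8, max(51.1, 0) = 51.1
Node uu (S = 144): continuation = 1/1.02·[0.4000·0.0000 + 0.6000·0.0000] = 0.0000; exercise value = 0.0000 ≤ continuation, so V_uu = 0.0000
Node ud (S = 108): continuation = 1/1.02·[0.4000·0.0000 + 0.6000·26.8000] = 15.7647; exercise value = 16.0000 > continuation, so V_ud = 16.0000 (exercise)
Node dd (S = 81): continuation = 1/1.02·[0.4000·26.8000 + 0.6000·51.1000] = 40.5686; exercise value = 43.0000 > continuation, so V_dd = 43.0000 (exercise)
Node u (S = 120): continuation = 1/1.02·[0.4000·0.0000 + 0.6000·16.0000] = 9.4118; exercise value = 4.0000 ≤ continuation, so V_u = 9.4118
Node d (S = 90): continuation = 1/1.02·[0.4000·16.0000 + 0.6000·43.0000] = 31.5686; exercise value = 34.0000 > continuation, so V_d = 34.0000 (exercise)
Node 0 (S = 100): continuation = 1/1.02·[0.4000·9.4118 + 0.6000·34.0000] = 23.6909; exercise value = 24.0000 > continuation, so V_0 = 24.0000 (exercise)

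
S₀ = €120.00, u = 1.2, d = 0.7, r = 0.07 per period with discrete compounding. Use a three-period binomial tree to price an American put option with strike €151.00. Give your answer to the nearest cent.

€31.00

Risk-neutral probability p = (1 + 0.07 − 0.7)/(1.2 − 0.7) = 0.3700/0.5000 = 0.7400
Terminal stock prices: S_uuu = 207.4, S_uud = 121, S_udd = 70.56, S_ddd = 41.16
Terminal payoffs (K − S): max(-56.36, 0) = 0, max(30.04, 0) = 30.04, max(80.44, 0) = 80.44, max(109.8, 0) = 109.8
Node uu (S = 172.8): continuation = 1/1.07·[0.7400·0.0000 + 0.2600·30.0400] = 7.2994; exercise value = 0.0000 ≤ continuation, so V_uu = 7.2994
Node ud (S = 100.8): continuation = 1/1.07·[0.7400·30.0400 + 0.2600·80.4400] = 40.3215; exercise value = 50.2000 > continuation, so V_ud = 50.2000 (exercise)
Node dd (S = 58.8): continuation = 1/1.07·[0.7400·80.4400 + 0.2600·109.8400] = 82.3215; exercise value = 92.2000 > continuation, so V_dd = 92.2000 (exercise)
Node u (S = 144): continuation = 1/1.07·[0.7400·7.2994 + 0.2600·50.2000] = 17.2463; exercise value = 7.0000 ≤ continuation, so V_u = 17.2463
Node d (S = 84): continuation = 1/1.07·[0.7400·50.2000 + 0.2600·92.2000] = 57.1215; exercise value = 67.0000 > continuation, so V_d = 67.0000 (exercise)
Node 0 (S = 120): continuation = 1/1.07·[0.7400·17.2463 + 0.2600·67.0000] = 28.2077; exercise value = 31.0000 > continuation, so V_0 = 31.0000 (exercise)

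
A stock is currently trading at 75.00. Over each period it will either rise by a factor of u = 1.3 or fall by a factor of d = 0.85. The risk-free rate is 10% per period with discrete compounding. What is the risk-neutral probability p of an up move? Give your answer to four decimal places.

Risk-neutral probability p = (1 + 0.1 − 0.85)/(1.3 − 0.85) = 0.2500/0.4500 = 0.5556

p = 0.5556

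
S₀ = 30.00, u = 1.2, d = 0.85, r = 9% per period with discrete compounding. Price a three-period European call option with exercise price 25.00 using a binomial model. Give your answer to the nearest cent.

Risk-neutral probability p = (1 + 0.09 − 0.85)/(1.2 − 0.85) = 0.2400/0.3500 = 0.6857
Terminal stock prices: S_uuu = 51.84, S_uud = 36.72, S_udd = 26.01, S_ddd = 18.42
Terminal payoffs (S − K): max(26.84, 0) = 26.84, max(11.72, 0) = 11.72, max(1.01, 0) = 1.01, max(-6.576, 0) = 0
Node uu (S = 43.2): V_uu = 1/1.09·[0.6857·26.8400 + 0.3143·11.7200] = 20.2642
Node ud (S = 30.6): V_ud = 1/1.09·[0.6857·11.7200 + 0.3143·1.0100] = 7.6642
Node dd (S = 21.67): V_dd = 1/1.09·[0.6857·1.0100 + 0.3143·0.0000] = 0.6354
Node u (S = 36): V_u = 1/1.09·[0.6857·20.2642 + 0.3143·7.6642] = 14.9580
Node d (S = 25.5): V_d = 1/1.09·[0.6857·7.6642 + 0.3143·0.6354] = 5.0047
Node 0 (S = 30): V_0 = 1/1.09·[0.6857·14.9580 + 0.3143·5.0047] = 10.8531

10.85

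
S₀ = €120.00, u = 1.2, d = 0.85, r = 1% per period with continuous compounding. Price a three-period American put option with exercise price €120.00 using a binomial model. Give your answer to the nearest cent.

€13.79

Risk-neutral probability p = (e^0.01 − 0.85)/(1.2 − 0.85) = 0.1601/0.3500 = 0.4573
Terminal stock prices: S_uuu = 207.4, S_uud = 146.9, S_udd = 104, S_ddd = 73.69
Terminal payoffs (K − S): max(-87.36, 0) = 0, max(-26.88, 0) = 0, max(15.96, 0) = 15.96, max(46.31, 0) = 46.31
Node uu (S = 172.8): continuation = e^(−0.01)·[0.4573·0.0000 + 0.5427·0.0000] = 0.0000; exercise value = 0.0000 ≤ continuation, so V_uu = 0.0000
Node ud (S = 122.4): continuation = e^(−0.01)·[0.4573·0.0000 + 0.5427·15.9600] = 8.5755; exercise value = 0.0000 ≤ continuation, so V_ud = 8.5755
Node dd (S = 86.7): continuation = e^(−0.01)·[0.4573·15.9600 + 0.5427·46.3050] = 32.1060; exercise value = 33.3000 > continuation, so V_dd = 33.3000 (exercise)
Node u (S = 144): continuation = e^(−0.01)·[0.4573·0.0000 + 0.5427·8.5755] = 4.6077; exercise value = 0.0000 ≤ continuation, so V_u = 4.6077
Node d (S = 102): continuation = e^(−0.01)·[0.4573·8.5755 + 0.5427·33.3000] = 21.7750; exercise value = 18.0000 ≤ continuation, so V_d = 21.7750
Node 0 (S = 120): continuation = e^(−0.01)·[0.4573·4.6077 + 0.5427·21.7750] = 13.7861; exercise value = 0.0000 ≤ continuation, so V_0 = 13.7861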